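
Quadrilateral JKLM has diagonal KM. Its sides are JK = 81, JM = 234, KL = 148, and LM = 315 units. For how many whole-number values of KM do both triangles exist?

From triangle JKM: 153 < KM < 315.
From triangle LKM: 167 < KM < 463.
Intersection: 167 < KM < 315, so integers 168 through 314: 147 values.

147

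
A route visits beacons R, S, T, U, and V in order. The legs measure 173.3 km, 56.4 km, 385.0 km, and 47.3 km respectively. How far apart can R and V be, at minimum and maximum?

The maximum is all hops collinear in one direction: 173.3 + 56.4 + 385.0 + 47.3 = 662.0.
The longest hop is 385.0; the others sum to 277.0. Folding the others back against it leaves at least 385.0 − 277.0 = 108.0.

108.0 ≤ RV ≤ 662.0 km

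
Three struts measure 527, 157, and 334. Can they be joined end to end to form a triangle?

No

The longest side is 527, but the other two sum to only 491.
491 < 527, so the triangle inequality fails.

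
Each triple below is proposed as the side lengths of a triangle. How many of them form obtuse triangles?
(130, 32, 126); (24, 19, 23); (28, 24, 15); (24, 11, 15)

(130,32,126): 32²+126² = 16900 = 130² → right
(24,19,23): 19²+23² = 890 > 576 = 24² → acute
(28,24,15): 15²+24² = 801 > 784 = 28² → acute
(24,11,15): 11²+15² = 346 < 576 = 24² → obtuse
1 of the 4 is obtuse.

1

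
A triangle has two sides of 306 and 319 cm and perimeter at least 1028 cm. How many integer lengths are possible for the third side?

Triangle inequality: 13 < x < 625. Perimeter ≥ 1028 gives x ≥ 1028 − 306 − 319 = 403.
So 403 ≤ x < 625; integers 403 through 624: 222 values.

222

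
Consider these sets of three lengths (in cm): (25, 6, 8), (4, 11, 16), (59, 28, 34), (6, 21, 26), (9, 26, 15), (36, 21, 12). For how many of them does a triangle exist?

(6,8,25): 6+8 ≤ 25 → not valid
(4,11,16): 4+11 ≤ 16 → not valid
(28,34,59): 28+34 > 59 → valid
(6,21,26): 6+21 > 26 → valid
(9,15,26): 9+15 ≤ 26 → not valid
(12,21,36): 12+21 ≤ 36 → not valid
2 of the 6 triples form a triangle.

2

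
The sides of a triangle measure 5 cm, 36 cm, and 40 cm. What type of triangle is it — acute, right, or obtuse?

Compare the square of the longest side to the sum of squares of the other two: 5² + 36² = 1321 < 1600 = 40².

obtuse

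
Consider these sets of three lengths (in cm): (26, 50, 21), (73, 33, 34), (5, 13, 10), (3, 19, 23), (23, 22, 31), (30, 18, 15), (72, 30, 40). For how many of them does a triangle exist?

(21,26,50): 21+26 ≤ 50 → not valid
(33,34,73): 33+34 ≤ 73 → not valid
(5,10,13): 5+10 > 13 → valid
(3,19,23): 3+19 ≤ 23 → not valid
(22,23,31): 22+23 > 31 → valid
(15,18,30): 15+18 > 30 → valid
(30,40,72): 30+40 ≤ 72 → not valid
3 of the 7 triples form a triangle.

3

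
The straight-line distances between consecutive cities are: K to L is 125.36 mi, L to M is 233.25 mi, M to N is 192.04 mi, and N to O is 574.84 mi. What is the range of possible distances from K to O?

24.19 ≤ KO ≤ 1125.49 mi

The maximum is all hops collinear in one direction: 125.36 + 233.25 + 192.04 + 574.84 = 1125.49.
The longest hop is 574.84; the others sum to 550.65. Folding the others back against it leaves at least 574.84 − 550.65 = 24.19.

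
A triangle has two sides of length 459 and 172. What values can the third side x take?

By the triangle inequality, x must be less than 459 + 172 = 631 and greater than |459 − 172| = 287.

287 < x < 631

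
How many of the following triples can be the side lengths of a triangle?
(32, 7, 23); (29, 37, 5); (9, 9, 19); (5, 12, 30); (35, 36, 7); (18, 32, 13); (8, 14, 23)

(7,23,32): 7+23 ≤ 32 → not valid
(5,29,37): 5+29 ≤ 37 → not valid
(9,9,19): 9+9 ≤ 19 → not valid
(5,12,30): 5+12 ≤ 30 → not valid
(7,35,36): 7+35 > 36 → valid
(13,18,32): 13+18 ≤ 32 → not valid
(8,14,23): 8+14 ≤ 23 → not valid
1 of the 7 triples forms a triangle.

1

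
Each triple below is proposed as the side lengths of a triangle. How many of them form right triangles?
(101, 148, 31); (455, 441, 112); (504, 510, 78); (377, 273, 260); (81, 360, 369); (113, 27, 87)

4

(101,148,31): 31+101 ≤ 148, not a triangle
(455,441,112): 112²+441² = 207025 = 455² → right
(504,510,78): 78²+504² = 260100 = 510² → right
(377,273,260): 260²+273² = 142129 = 377² → right
(81,360,369): 81²+360² = 136161 = 369² → right
(113,27,87): 27²+87² = 8298 < 12769 = 113² → obtuse
4 of the 6 are right.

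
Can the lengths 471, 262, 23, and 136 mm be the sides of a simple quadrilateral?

For a quadrilateral, each side must be shorter than the sum of the others.
Here the longest side is 471, but the remaining 3 sides sum to only 421.

No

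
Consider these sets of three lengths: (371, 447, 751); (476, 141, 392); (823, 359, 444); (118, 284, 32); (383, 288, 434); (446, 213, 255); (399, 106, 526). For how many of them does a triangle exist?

(371,447,751): 371+447 > 751 → valid
(141,392,476): 141+392 > 476 → valid
(359,444,823): 359+444 ≤ 823 → not valid
(32,118,284): 32+118 ≤ 284 → not valid
(288,383,434): 288+383 > 434 → valid
(213,255,446): 213+255 > 446 → valid
(106,399,526): 106+399 ≤ 526 → not valid
4 of the 7 triples form a triangle.

4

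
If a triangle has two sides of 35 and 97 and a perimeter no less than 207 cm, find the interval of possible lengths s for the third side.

75 ≤ s < 132

Triangle inequality alone gives 62 < s < 132.
The perimeter condition gives s ≥ 207 − 35 − 97 = 75.
Intersecting the two: 75 ≤ s < 132.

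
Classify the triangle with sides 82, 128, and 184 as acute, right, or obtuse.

obtuse

Compare the square of the longest side to the sum of squares of the other two: 82² + 128² = 23108 < 33856 = 184².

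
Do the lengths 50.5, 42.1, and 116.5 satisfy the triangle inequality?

The longest side is 116.5, but the other two sum to only 92.6.
92.6 < 116.5, so the triangle inequality fails.

No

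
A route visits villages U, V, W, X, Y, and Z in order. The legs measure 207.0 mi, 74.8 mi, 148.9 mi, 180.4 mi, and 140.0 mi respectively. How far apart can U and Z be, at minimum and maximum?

0 ≤ UZ ≤ 751.1 mi

The maximum is all hops collinear in one direction: 207.0 + 74.8 + 148.9 + 180.4 + 140.0 = 751.1.
The longest hop is 207.0; the others sum to 544.1. Since 207.0 ≤ 544.1, the path can fold back on itself completely, so the minimum distance is 0.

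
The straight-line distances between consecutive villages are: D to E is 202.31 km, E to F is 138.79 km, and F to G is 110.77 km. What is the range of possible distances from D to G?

0 ≤ DG ≤ 451.87 km

The maximum is all hops collinear in one direction: 202.31 + 138.79 + 110.77 = 451.87.
The longest hop is 202.31; the others sum to 249.56. Since 202.31 ≤ 249.56, the path can fold back on itself completely, so the minimum distance is 0.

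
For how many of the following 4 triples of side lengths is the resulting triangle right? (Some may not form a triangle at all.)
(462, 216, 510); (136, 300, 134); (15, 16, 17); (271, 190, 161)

1

(462,216,510): 216²+462² = 260100 = 510² → right
(136,300,134): 134+136 ≤ 300, not a triangle
(15,16,17): 15²+16² = 481 > 289 = 17² → acute
(271,190,161): 161²+190² = 62021 < 73441 = 271² → obtuse
1 of the 4 is right.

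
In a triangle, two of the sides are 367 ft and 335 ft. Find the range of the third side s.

By the triangle inequality, s must be less than 367 + 335 = 702 and greater than |367 − 335| = 32.

32 < s < 702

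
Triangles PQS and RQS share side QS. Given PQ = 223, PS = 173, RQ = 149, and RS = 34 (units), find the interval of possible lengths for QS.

From triangle PQS: |223 − 173| < QS < 223 + 173, i.e. 50 < QS < 396.
From triangle RQS: 115 < QS < 183.
Both must hold, so QS lies in the intersection.

115 < QS < 183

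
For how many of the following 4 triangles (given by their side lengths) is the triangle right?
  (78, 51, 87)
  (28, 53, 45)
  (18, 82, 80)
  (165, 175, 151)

(78,51,87): 51²+78² = 8685 > 7569 = 87² → acute
(28,53,45): 28²+45² = 2809 = 53² → right
(18,82,80): 18²+80² = 6724 = 82² → right
(165,175,151): 151²+165² = 50026 > 30625 = 175² → acute
2 of the 4 are right.

2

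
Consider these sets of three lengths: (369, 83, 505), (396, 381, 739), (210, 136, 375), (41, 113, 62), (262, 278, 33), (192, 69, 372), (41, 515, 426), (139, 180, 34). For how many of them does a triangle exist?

2

(83,369,505): 83+369 ≤ 505 → not valid
(381,396,739): 381+396 > 739 → valid
(136,210,375): 136+210 ≤ 375 → not valid
(41,62,113): 41+62 ≤ 113 → not valid
(33,262,278): 33+262 > 278 → valid
(69,192,372): 69+192 ≤ 372 → not valid
(41,426,515): 41+426 ≤ 515 → not valid
(34,139,180): 34+139 ≤ 180 → not valid
2 of the 8 triples form a triangle.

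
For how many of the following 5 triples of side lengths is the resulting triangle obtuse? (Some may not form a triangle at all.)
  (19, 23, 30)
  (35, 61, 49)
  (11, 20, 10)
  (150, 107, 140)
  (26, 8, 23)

4

(19,23,30): 19²+23² = 890 < 900 = 30² → obtuse
(35,61,49): 35²+49² = 3626 < 3721 = 61² → obtuse
(11,20,10): 10²+11² = 221 < 400 = 20² → obtuse
(150,107,140): 107²+140² = 31049 > 22500 = 150² → acute
(26,8,23): 8²+23² = 593 < 676 = 26² → obtuse
4 of the 5 are obtuse.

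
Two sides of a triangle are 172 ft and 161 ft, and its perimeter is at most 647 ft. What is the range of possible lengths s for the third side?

11 < s ≤ 314

Triangle inequality alone gives 11 < s < 333.
The perimeter condition gives s ≤ 647 − 172 − 161 = 314.
Intersecting the two: 11 < s ≤ 314.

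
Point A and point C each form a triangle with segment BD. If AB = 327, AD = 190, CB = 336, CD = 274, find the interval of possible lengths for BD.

137 < BD < 517

From triangle ABD: |327 − 190| < BD < 327 + 190, i.e. 137 < BD < 517.
From triangle CBD: 62 < BD < 610.
Both must hold, so BD lies in the intersection.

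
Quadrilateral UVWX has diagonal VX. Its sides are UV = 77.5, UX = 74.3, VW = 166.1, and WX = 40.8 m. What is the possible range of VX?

From triangle UVX: |77.5 − 74.3| < VX < 77.5 + 74.3, i.e. 3.2 < VX < 151.8.
From triangle WVX: 125.3 < VX < 206.9.
Both must hold, so VX lies in the intersection.

125.3 < VX < 151.8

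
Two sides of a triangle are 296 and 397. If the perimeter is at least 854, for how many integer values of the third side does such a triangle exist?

Triangle inequality: 101 < x < 693. Perimeter ≥ 854 gives x ≥ 854 − 296 − 397 = 161.
So 161 ≤ x < 693; integers 161 through 692: 532 values.

532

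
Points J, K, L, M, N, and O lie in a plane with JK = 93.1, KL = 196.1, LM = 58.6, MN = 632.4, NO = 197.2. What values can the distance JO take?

87.4 ≤ JO ≤ 1177.4

The maximum is all hops collinear in one direction: 93.1 + 196.1 + 58.6 + 632.4 + 197.2 = 1177.4.
The longest hop is 632.4; the others sum to 545.0. Folding the others back against it leaves at least 632.4 − 545.0 = 87.4.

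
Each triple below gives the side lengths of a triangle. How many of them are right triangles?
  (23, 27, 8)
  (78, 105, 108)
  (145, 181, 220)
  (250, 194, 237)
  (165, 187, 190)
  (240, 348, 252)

(23,27,8): 8²+23² = 593 < 729 = 27² → obtuse
(78,105,108): 78²+105² = 17109 > 11664 = 108² → acute
(145,181,220): 145²+181² = 53786 > 48400 = 220² → acute
(250,194,237): 194²+237² = 93805 > 62500 = 250² → acute
(165,187,190): 165²+187² = 62194 > 36100 = 190² → acute
(240,348,252): 240²+252² = 121104 = 348² → right
1 of the 6 is right.

1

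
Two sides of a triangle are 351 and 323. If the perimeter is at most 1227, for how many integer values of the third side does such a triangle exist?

525

Triangle inequality: 28 < x < 674. Perimeter ≤ 1227 gives x ≤ 1227 − 351 − 323 = 553.
So 28 < x ≤ 553; integers 29 through 553: 525 values.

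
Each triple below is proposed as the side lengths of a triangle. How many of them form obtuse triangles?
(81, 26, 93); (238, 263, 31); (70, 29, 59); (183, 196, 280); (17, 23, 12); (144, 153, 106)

5

(81,26,93): 26²+81² = 7237 < 8649 = 93² → obtuse
(238,263,31): 31²+238² = 57605 < 69169 = 263² → obtuse
(70,29,59): 29²+59² = 4322 < 4900 = 70² → obtuse
(183,196,280): 183²+196² = 71905 < 78400 = 280² → obtuse
(17,23,12): 12²+17² = 433 < 529 = 23² → obtuse
(144,153,106): 106²+144² = 31972 > 23409 = 153² → acute
5 of the 6 are obtuse.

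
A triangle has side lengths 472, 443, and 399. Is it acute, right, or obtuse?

Compare the square of the longest side to the sum of squares of the other two: 399² + 443² = 355450 > 222784 = 472².

acute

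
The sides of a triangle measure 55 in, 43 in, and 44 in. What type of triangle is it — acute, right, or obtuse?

Compare the square of the longest side to the sum of squares of the other two: 43² + 44² = 3785 > 3025 = 55².

acute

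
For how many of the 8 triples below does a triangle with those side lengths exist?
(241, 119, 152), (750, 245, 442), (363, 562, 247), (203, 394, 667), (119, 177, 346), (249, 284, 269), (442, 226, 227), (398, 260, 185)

(119,152,241): 119+152 > 241 → valid
(245,442,750): 245+442 ≤ 750 → not valid
(247,363,562): 247+363 > 562 → valid
(203,394,667): 203+394 ≤ 667 → not valid
(119,177,346): 119+177 ≤ 346 → not valid
(249,269,284): 249+269 > 284 → valid
(226,227,442): 226+227 > 442 → valid
(185,260,398): 185+260 > 398 → valid
5 of the 8 triples form a triangle.

5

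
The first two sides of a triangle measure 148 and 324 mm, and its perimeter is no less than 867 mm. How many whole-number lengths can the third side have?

77

Triangle inequality: 176 < x < 472. Perimeter ≥ 867 gives x ≥ 867 − 148 − 324 = 395.
So 395 ≤ x < 472; integers 395 through 471: 77 values.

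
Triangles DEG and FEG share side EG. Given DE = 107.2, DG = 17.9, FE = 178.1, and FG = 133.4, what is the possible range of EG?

89.3 < EG < 125.1

From triangle DEG: |107.2 − 17.9| < EG < 107.2 + 17.9, i.e. 89.3 < EG < 125.1.
From triangle FEG: 44.7 < EG < 311.5.
Both must hold, so EG lies in the intersection.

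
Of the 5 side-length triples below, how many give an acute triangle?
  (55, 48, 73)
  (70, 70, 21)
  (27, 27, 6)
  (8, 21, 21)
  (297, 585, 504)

(55,48,73): 48²+55² = 5329 = 73² → right
(70,70,21): 21²+70² = 5341 > 4900 = 70² → acute
(27,27,6): 6²+27² = 765 > 729 = 27² → acute
(8,21,21): 8²+21² = 505 > 441 = 21² → acute
(297,585,504): 297²+504² = 342225 = 585² → right
3 of the 5 are acute.

3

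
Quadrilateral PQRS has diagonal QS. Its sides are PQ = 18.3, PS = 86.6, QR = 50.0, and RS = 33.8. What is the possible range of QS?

68.3 < QS < 83.8

From triangle PQS: |18.3 − 86.6| < QS < 18.3 + 86.6, i.e. 68.3 < QS < 104.9.
From triangle RQS: 16.2 < QS < 83.8.
Both must hold, so QS lies in the intersection.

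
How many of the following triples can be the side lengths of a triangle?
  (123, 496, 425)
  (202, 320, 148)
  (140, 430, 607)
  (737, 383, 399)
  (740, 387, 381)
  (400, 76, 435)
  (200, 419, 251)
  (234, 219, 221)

7

(123,425,496): 123+425 > 496 → valid
(148,202,320): 148+202 > 320 → valid
(140,430,607): 140+430 ≤ 607 → not valid
(383,399,737): 383+399 > 737 → valid
(381,387,740): 381+387 > 740 → valid
(76,400,435): 76+400 > 435 → valid
(200,251,419): 200+251 > 419 → valid
(219,221,234): 219+221 > 234 → valid
7 of the 8 triples form a triangle.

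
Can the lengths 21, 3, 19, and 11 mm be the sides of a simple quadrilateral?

Yes

A quadrilateral exists iff every side is shorter than the sum of the others — equivalently, the longest side is less than the sum of the rest.
Longest side 21 < 33 (sum of the remaining 3), so yes.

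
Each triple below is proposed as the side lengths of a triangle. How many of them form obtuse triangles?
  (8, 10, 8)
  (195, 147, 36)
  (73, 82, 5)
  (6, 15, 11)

(8,10,8): 8²+8² = 128 > 100 = 10² → acute
(195,147,36): 36+147 ≤ 195, not a triangle
(73,82,5): 5+73 ≤ 82, not a triangle
(6,15,11): 6²+11² = 157 < 225 = 15² → obtuse
1 of the 4 is obtuse.

1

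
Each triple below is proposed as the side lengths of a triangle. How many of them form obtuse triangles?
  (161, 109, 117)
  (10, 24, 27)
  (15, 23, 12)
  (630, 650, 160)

(161,109,117): 109²+117² = 25570 < 25921 = 161² → obtuse
(10,24,27): 10²+24² = 676 < 729 = 27² → obtuse
(15,23,12): 12²+15² = 369 < 529 = 23² → obtuse
(630,650,160): 160²+630² = 422500 = 650² → right
3 of the 4 are obtuse.

3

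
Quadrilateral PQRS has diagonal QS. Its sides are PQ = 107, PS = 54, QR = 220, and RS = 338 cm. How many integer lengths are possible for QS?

From triangle PQS: 53 < QS < 161.
From triangle RQS: 118 < QS < 558.
Intersection: 118 < QS < 161, so integers 119 through 160: 42 values.

42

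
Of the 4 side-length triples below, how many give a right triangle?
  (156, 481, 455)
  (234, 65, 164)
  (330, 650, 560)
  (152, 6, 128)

2

(156,481,455): 156²+455² = 231361 = 481² → right
(234,65,164): 65+164 ≤ 234, not a triangle
(330,650,560): 330²+560² = 422500 = 650² → right
(152,6,128): 6+128 ≤ 152, not a triangle
2 of the 4 are right.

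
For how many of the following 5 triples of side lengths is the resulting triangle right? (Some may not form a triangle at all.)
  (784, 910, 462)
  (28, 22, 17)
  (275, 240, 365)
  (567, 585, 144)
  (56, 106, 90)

4

(784,910,462): 462²+784² = 828100 = 910² → right
(28,22,17): 17²+22² = 773 < 784 = 28² → obtuse
(275,240,365): 240²+275² = 133225 = 365² → right
(567,585,144): 144²+567² = 342225 = 585² → right
(56,106,90): 56²+90² = 11236 = 106² → right
4 of the 5 are right.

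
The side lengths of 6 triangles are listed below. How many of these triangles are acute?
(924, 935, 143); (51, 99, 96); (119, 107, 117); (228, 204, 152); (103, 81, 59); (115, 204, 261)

(924,935,143): 143²+924² = 874225 = 935² → right
(51,99,96): 51²+96² = 11817 > 9801 = 99² → acute
(119,107,117): 107²+117² = 25138 > 14161 = 119² → acute
(228,204,152): 152²+204² = 64720 > 51984 = 228² → acute
(103,81,59): 59²+81² = 10042 < 10609 = 103² → obtuse
(115,204,261): 115²+204² = 54841 < 68121 = 261² → obtuse
3 of the 6 are acute.

3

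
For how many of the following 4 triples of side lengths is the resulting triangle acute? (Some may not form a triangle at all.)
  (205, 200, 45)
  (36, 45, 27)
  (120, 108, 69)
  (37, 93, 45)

1

(205,200,45): 45²+200² = 42025 = 205² → right
(36,45,27): 27²+36² = 2025 = 45² → right
(120,108,69): 69²+108² = 16425 > 14400 = 120² → acute
(37,93,45): 37+45 ≤ 93, not a triangle
1 of the 4 is acute.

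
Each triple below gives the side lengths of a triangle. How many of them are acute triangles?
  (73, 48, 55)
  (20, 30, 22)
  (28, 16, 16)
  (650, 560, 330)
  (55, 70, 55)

(73,48,55): 48²+55² = 5329 = 73² → right
(20,30,22): 20²+22² = 884 < 900 = 30² → obtuse
(28,16,16): 16²+16² = 512 < 784 = 28² → obtuse
(650,560,330): 330²+560² = 422500 = 650² → right
(55,70,55): 55²+55² = 6050 > 4900 = 70² → acute
1 of the 5 is acute.

1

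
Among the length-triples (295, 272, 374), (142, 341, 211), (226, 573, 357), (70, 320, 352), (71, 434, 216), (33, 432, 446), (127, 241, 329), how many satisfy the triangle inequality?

(272,295,374): 272+295 > 374 → valid
(142,211,341): 142+211 > 341 → valid
(226,357,573): 226+357 > 573 → valid
(70,320,352): 70+320 > 352 → valid
(71,216,434): 71+216 ≤ 434 → not valid
(33,432,446): 33+432 > 446 → valid
(127,241,329): 127+241 > 329 → valid
6 of the 7 triples form a triangle.

6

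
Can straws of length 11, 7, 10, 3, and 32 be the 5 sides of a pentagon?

No

For a pentagon, each side must be shorter than the sum of the others.
Here the longest side is 32, but the remaining 4 sides sum to only 31.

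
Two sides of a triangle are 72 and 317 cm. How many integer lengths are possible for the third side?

143

The third side lies in the open interval (245, 389).
Integers from 246 to 388 inclusive: 388 − 246 + 1 = 143.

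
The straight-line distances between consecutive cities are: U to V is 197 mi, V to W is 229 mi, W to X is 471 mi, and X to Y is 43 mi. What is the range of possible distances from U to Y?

The maximum is all hops collinear in one direction: 197 + 229 + 471 + 43 = 940.
The longest hop is 471; the others sum to 469. Folding the others back against it leaves at least 471 − 469 = 2.

2 ≤ UY ≤ 940 mi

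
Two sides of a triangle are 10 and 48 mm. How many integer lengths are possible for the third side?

19

The third side lies in the open interval (38, 58).
Integers from 39 to 57 inclusive: 57 − 39 + 1 = 19.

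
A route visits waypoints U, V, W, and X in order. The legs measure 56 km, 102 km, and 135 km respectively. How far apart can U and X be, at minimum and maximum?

The maximum is all hops collinear in one direction: 56 + 102 + 135 = 293.
The longest hop is 135; the others sum to 158. Since 135 ≤ 158, the path can fold back on itself completely, so the minimum distance is 0.

0 ≤ UX ≤ 293 km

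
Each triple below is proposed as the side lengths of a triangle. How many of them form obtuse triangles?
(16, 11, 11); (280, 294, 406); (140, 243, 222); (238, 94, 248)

(16,11,11): 11²+11² = 242 < 256 = 16² → obtuse
(280,294,406): 280²+294² = 164836 = 406² → right
(140,243,222): 140²+222² = 68884 > 59049 = 243² → acute
(238,94,248): 94²+238² = 65480 > 61504 = 248² → acute
1 of the 4 is obtuse.

1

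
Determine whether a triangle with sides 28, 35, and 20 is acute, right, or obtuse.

Compare the square of the longest side to the sum of squares of the other two: 20² + 28² = 1184 < 1225 = 35².

obtuse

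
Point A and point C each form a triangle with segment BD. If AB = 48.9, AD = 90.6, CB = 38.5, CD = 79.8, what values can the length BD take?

41.7 < BD < 118.3

From triangle ABD: |48.9 − 90.6| < BD < 48.9 + 90.6, i.e. 41.7 < BD < 139.5.
From triangle CBD: 41.3 < BD < 118.3.
Both must hold, so BD lies in the intersection.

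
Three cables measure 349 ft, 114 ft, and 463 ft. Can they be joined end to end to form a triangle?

No

The two shorter sides sum to 463, exactly equal to the longest side 463.
That gives only a degenerate (flat) triangle — the inequality must be strict.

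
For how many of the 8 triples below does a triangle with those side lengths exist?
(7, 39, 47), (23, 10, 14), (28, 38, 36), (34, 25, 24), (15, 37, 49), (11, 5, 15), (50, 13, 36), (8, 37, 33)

(7,39,47): 7+39 ≤ 47 → not valid
(10,14,23): 10+14 > 23 → valid
(28,36,38): 28+36 > 38 → valid
(24,25,34): 24+25 > 34 → valid
(15,37,49): 15+37 > 49 → valid
(5,11,15): 5+11 > 15 → valid
(13,36,50): 13+36 ≤ 50 → not valid
(8,33,37): 8+33 > 37 → valid
6 of the 8 triples form a triangle.

6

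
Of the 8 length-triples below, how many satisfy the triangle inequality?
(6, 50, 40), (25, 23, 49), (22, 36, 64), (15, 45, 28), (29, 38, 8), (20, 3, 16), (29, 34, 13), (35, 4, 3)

(6,40,50): 6+40 ≤ 50 → not valid
(23,25,49): 23+25 ≤ 49 → not valid
(22,36,64): 22+36 ≤ 64 → not valid
(15,28,45): 15+28 ≤ 45 → not valid
(8,29,38): 8+29 ≤ 38 → not valid
(3,16,20): 3+16 ≤ 20 → not valid
(13,29,34): 13+29 > 34 → valid
(3,4,35): 3+4 ≤ 35 → not valid
1 of the 8 triples forms a triangle.

1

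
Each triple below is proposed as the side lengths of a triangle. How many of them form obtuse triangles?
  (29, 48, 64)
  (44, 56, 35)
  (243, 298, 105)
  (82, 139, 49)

2

(29,48,64): 29²+48² = 3145 < 4096 = 64² → obtuse
(44,56,35): 35²+44² = 3161 > 3136 = 56² → acute
(243,298,105): 105²+243² = 70074 < 88804 = 298² → obtuse
(82,139,49): 49+82 ≤ 139, not a triangle
2 of the 4 are obtuse.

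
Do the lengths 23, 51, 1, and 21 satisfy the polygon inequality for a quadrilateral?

For a quadrilateral, each side must be shorter than the sum of the others.
Here the longest side is 51, but the remaining 3 sides sum to only 45.

No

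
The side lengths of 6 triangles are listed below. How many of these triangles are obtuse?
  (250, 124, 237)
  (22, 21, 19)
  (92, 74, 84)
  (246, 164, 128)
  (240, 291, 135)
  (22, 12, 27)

(250,124,237): 124²+237² = 71545 > 62500 = 250² → acute
(22,21,19): 19²+21² = 802 > 484 = 22² → acute
(92,74,84): 74²+84² = 12532 > 8464 = 92² → acute
(246,164,128): 128²+164² = 43280 < 60516 = 246² → obtuse
(240,291,135): 135²+240² = 75825 < 84681 = 291² → obtuse
(22,12,27): 12²+22² = 628 < 729 = 27² → obtuse
3 of the 6 are obtuse.

3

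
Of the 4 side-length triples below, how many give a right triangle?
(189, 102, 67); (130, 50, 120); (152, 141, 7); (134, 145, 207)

1

(189,102,67): 67+102 ≤ 189, not a triangle
(130,50,120): 50²+120² = 16900 = 130² → right
(152,141,7): 7+141 ≤ 152, not a triangle
(134,145,207): 134²+145² = 38981 < 42849 = 207² → obtuse
1 of the 4 is right.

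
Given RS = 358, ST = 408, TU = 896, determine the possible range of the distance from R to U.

130 ≤ RU ≤ 1662

The maximum is all hops collinear in one direction: 358 + 408 + 896 = 1662.
The longest hop is 896; the others sum to 766. Folding the others back against it leaves at least 896 − 766 = 130.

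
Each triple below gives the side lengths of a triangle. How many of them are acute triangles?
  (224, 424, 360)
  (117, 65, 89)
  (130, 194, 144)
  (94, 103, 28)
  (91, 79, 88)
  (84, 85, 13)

1

(224,424,360): 224²+360² = 179776 = 424² → right
(117,65,89): 65²+89² = 12146 < 13689 = 117² → obtuse
(130,194,144): 130²+144² = 37636 = 194² → right
(94,103,28): 28²+94² = 9620 < 10609 = 103² → obtuse
(91,79,88): 79²+88² = 13985 > 8281 = 91² → acute
(84,85,13): 13²+84² = 7225 = 85² → right
1 of the 6 is acute.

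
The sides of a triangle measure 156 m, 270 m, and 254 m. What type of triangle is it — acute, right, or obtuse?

acute

Compare the square of the longest side to the sum of squares of the other two: 156² + 254² = 88852 > 72900 = 270².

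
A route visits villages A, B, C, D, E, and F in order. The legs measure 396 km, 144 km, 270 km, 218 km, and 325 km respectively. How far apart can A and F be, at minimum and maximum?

0 ≤ AF ≤ 1353 km

The maximum is all hops collinear in one direction: 396 + 144 + 270 + 218 + 325 = 1353.
The longest hop is 396; the others sum to 957. Since 396 ≤ 957, the path can fold back on itself completely, so the minimum distance is 0.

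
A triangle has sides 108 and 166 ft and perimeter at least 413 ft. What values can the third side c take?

139 ≤ c < 274 ft

Triangle inequality alone gives 58 < c < 274.
The perimeter condition gives c ≥ 413 − 108 − 166 = 139.
Intersecting the two: 139 ≤ c < 274.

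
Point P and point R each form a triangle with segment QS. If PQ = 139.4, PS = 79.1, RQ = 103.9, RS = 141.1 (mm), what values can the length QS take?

60.3 < QS < 218.5

From triangle PQS: |139.4 − 79.1| < QS < 139.4 + 79.1, i.e. 60.3 < QS < 218.5.
From triangle RQS: 37.2 < QS < 245.0.
Both must hold, so QS lies in the intersection.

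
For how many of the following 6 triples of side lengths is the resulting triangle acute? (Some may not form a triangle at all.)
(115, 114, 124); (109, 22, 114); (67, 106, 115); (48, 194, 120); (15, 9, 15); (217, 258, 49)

3

(115,114,124): 114²+115² = 26221 > 15376 = 124² → acute
(109,22,114): 22²+109² = 12365 < 12996 = 114² → obtuse
(67,106,115): 67²+106² = 15725 > 13225 = 115² → acute
(48,194,120): 48+120 ≤ 194, not a triangle
(15,9,15): 9²+15² = 306 > 225 = 15² → acute
(217,258,49): 49²+217² = 49490 < 66564 = 258² → obtuse
3 of the 6 are acute.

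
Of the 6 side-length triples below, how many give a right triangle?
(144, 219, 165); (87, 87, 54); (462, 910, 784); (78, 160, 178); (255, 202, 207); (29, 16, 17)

(144,219,165): 144²+165² = 47961 = 219² → right
(87,87,54): 54²+87² = 10485 > 7569 = 87² → acute
(462,910,784): 462²+784² = 828100 = 910² → right
(78,160,178): 78²+160² = 31684 = 178² → right
(255,202,207): 202²+207² = 83653 > 65025 = 255² → acute
(29,16,17): 16²+17² = 545 < 841 = 29² → obtuse
3 of the 6 are right.

3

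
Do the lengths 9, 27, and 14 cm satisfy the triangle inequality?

The longest side is 27, but the other two sum to only 23.
23 < 27, so the triangle inequality fails.

No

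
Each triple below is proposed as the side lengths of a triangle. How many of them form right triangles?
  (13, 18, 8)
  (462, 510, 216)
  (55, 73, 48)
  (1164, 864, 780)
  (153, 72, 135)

(13,18,8): 8²+13² = 233 < 324 = 18² → obtuse
(462,510,216): 216²+462² = 260100 = 510² → right
(55,73,48): 48²+55² = 5329 = 73² → right
(1164,864,780): 780²+864² = 1354896 = 1164² → right
(153,72,135): 72²+135² = 23409 = 153² → right
4 of the 5 are right.

4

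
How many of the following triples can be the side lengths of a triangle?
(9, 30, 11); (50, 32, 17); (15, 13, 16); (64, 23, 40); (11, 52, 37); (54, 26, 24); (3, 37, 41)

1

(9,11,30): 9+11 ≤ 30 → not valid
(17,32,50): 17+32 ≤ 50 → not valid
(13,15,16): 13+15 > 16 → valid
(23,40,64): 23+40 ≤ 64 → not valid
(11,37,52): 11+37 ≤ 52 → not valid
(24,26,54): 24+26 ≤ 54 → not valid
(3,37,41): 3+37 ≤ 41 → not valid
1 of the 7 triples forms a triangle.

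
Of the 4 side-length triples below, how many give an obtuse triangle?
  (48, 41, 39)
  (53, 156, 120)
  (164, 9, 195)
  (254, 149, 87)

1

(48,41,39): 39²+41² = 3202 > 2304 = 48² → acute
(53,156,120): 53²+120² = 17209 < 24336 = 156² → obtuse
(164,9,195): 9+164 ≤ 195, not a triangle
(254,149,87): 87+149 ≤ 254, not a triangle
1 of the 4 is obtuse.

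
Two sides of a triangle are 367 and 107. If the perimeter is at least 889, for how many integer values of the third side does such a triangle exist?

Triangle inequality: 260 < x < 474. Perimeter ≥ 889 gives x ≥ 889 − 367 − 107 = 415.
So 415 ≤ x < 474; integers 415 through 473: 59 values.

59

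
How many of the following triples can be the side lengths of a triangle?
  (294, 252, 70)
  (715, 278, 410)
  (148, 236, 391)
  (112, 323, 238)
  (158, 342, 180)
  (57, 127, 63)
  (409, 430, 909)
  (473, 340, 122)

2

(70,252,294): 70+252 > 294 → valid
(278,410,715): 278+410 ≤ 715 → not valid
(148,236,391): 148+236 ≤ 391 → not valid
(112,238,323): 112+238 > 323 → valid
(158,180,342): 158+180 ≤ 342 → not valid
(57,63,127): 57+63 ≤ 127 → not valid
(409,430,909): 409+430 ≤ 909 → not valid
(122,340,473): 122+340 ≤ 473 → not valid
2 of the 8 triples form a triangle.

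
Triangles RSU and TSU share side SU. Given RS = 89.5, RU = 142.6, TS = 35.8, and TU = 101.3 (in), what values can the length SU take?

65.5 < SU < 137.1

From triangle RSU: |89.5 − 142.6| < SU < 89.5 + 142.6, i.e. 53.1 < SU < 232.1.
From triangle TSU: 65.5 < SU < 137.1.
Both must hold, so SU lies in the intersection.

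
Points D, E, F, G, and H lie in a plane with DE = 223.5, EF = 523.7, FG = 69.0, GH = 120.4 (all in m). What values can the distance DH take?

110.8 ≤ DH ≤ 936.6 m

The maximum is all hops collinear in one direction: 223.5 + 523.7 + 69.0 + 120.4 = 936.6.
The longest hop is 523.7; the others sum to 412.9. Folding the others back against it leaves at least 523.7 − 412.9 = 110.8.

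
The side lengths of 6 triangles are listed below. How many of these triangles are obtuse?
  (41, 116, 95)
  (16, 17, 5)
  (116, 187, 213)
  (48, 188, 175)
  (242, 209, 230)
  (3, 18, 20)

4

(41,116,95): 41²+95² = 10706 < 13456 = 116² → obtuse
(16,17,5): 5²+16² = 281 < 289 = 17² → obtuse
(116,187,213): 116²+187² = 48425 > 45369 = 213² → acute
(48,188,175): 48²+175² = 32929 < 35344 = 188² → obtuse
(242,209,230): 209²+230² = 96581 > 58564 = 242² → acute
(3,18,20): 3²+18² = 333 < 400 = 20² → obtuse
4 of the 6 are obtuse.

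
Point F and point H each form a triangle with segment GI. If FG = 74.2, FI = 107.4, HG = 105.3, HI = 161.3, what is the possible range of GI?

From triangle FGI: |74.2 − 107.4| < GI < 74.2 + 107.4, i.e. 33.2 < GI < 181.6.
From triangle HGI: 56.0 < GI < 266.6.
Both must hold, so GI lies in the intersection.

56.0 < GI < 181.6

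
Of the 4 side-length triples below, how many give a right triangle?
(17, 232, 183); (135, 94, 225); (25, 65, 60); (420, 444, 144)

2

(17,232,183): 17+183 ≤ 232, not a triangle
(135,94,225): 94²+135² = 27061 < 50625 = 225² → obtuse
(25,65,60): 25²+60² = 4225 = 65² → right
(420,444,144): 144²+420² = 197136 = 444² → right
2 of the 4 are right.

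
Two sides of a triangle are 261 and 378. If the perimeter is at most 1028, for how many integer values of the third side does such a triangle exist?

272

Triangle inequality: 117 < x < 639. Perimeter ≤ 1028 gives x ≤ 1028 − 261 − 378 = 389.
So 117 < x ≤ 389; integers 118 through 389: 272 values.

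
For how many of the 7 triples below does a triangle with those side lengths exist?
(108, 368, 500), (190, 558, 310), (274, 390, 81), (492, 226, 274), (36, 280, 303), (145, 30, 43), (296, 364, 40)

2

(108,368,500): 108+368 ≤ 500 → not valid
(190,310,558): 190+310 ≤ 558 → not valid
(81,274,390): 81+274 ≤ 390 → not valid
(226,274,492): 226+274 > 492 → valid
(36,280,303): 36+280 > 303 → valid
(30,43,145): 30+43 ≤ 145 → not valid
(40,296,364): 40+296 ≤ 364 → not valid
2 of the 7 triples form a triangle.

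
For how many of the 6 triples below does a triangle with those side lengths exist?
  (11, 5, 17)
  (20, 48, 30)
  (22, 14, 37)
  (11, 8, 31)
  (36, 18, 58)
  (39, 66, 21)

1

(5,11,17): 5+11 ≤ 17 → not valid
(20,30,48): 20+30 > 48 → valid
(14,22,37): 14+22 ≤ 37 → not valid
(8,11,31): 8+11 ≤ 31 → not valid
(18,36,58): 18+36 ≤ 58 → not valid
(21,39,66): 21+39 ≤ 66 → not valid
1 of the 6 triples forms a triangle.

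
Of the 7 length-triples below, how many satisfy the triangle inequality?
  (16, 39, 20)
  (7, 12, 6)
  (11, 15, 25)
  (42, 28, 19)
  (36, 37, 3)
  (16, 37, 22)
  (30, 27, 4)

(16,20,39): 16+20 ≤ 39 → not valid
(6,7,12): 6+7 > 12 → valid
(11,15,25): 11+15 > 25 → valid
(19,28,42): 19+28 > 42 → valid
(3,36,37): 3+36 > 37 → valid
(16,22,37): 16+22 > 37 → valid
(4,27,30): 4+27 > 30 → valid
6 of the 7 triples form a triangle.

6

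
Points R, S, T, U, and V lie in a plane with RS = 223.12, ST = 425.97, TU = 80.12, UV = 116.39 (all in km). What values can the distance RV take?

6.34 ≤ RV ≤ 845.60 km

The maximum is all hops collinear in one direction: 223.12 + 425.97 + 80.12 + 116.39 = 845.60.
The longest hop is 425.97; the others sum to 419.63. Folding the others back against it leaves at least 425.97 − 419.63 = 6.34.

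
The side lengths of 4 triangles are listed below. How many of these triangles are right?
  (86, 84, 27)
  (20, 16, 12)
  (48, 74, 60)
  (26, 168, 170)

2

(86,84,27): 27²+84² = 7785 > 7396 = 86² → acute
(20,16,12): 12²+16² = 400 = 20² → right
(48,74,60): 48²+60² = 5904 > 5476 = 74² → acute
(26,168,170): 26²+168² = 28900 = 170² → right
2 of the 4 are right.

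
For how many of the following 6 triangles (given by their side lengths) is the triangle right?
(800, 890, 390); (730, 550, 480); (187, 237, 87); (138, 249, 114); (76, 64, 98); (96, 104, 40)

(800,890,390): 390²+800² = 792100 = 890² → right
(730,550,480): 480²+550² = 532900 = 730² → right
(187,237,87): 87²+187² = 42538 < 56169 = 237² → obtuse
(138,249,114): 114²+138² = 32040 < 62001 = 249² → obtuse
(76,64,98): 64²+76² = 9872 > 9604 = 98² → acute
(96,104,40): 40²+96² = 10816 = 104² → right
3 of the 6 are right.

3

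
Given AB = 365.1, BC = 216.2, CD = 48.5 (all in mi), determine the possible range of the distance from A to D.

100.4 ≤ AD ≤ 629.8 mi

The maximum is all hops collinear in one direction: 365.1 + 216.2 + 48.5 = 629.8.
The longest hop is 365.1; the others sum to 264.7. Folding the others back against it leaves at least 365.1 − 264.7 = 100.4.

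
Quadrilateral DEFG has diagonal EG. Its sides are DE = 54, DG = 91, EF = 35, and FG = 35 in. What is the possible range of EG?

37 < EG < 70

From triangle DEG: |54 − 91| < EG < 54 + 91, i.e. 37 < EG < 145.
From triangle FEG: 0 < EG < 70.
Both must hold, so EG lies in the intersection.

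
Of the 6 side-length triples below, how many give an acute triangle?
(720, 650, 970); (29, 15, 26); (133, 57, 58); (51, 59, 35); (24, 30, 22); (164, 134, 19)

(720,650,970): 650²+720² = 940900 = 970² → right
(29,15,26): 15²+26² = 901 > 841 = 29² → acute
(133,57,58): 57+58 ≤ 133, not a triangle
(51,59,35): 35²+51² = 3826 > 3481 = 59² → acute
(24,30,22): 22²+24² = 1060 > 900 = 30² → acute
(164,134,19): 19+134 ≤ 164, not a triangle
3 of the 6 are acute.

3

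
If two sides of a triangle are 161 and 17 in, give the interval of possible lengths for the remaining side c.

144 < c < 178 (in)

By the triangle inequality, c must be less than 161 + 17 = 178 and greater than |161 − 17| = 144.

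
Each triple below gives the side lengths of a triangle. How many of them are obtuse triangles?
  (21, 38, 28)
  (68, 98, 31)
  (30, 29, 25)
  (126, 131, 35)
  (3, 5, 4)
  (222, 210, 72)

(21,38,28): 21²+28² = 1225 < 1444 = 38² → obtuse
(68,98,31): 31²+68² = 5585 < 9604 = 98² → obtuse
(30,29,25): 25²+29² = 1466 > 900 = 30² → acute
(126,131,35): 35²+126² = 17101 < 17161 = 131² → obtuse
(3,5,4): 3²+4² = 25 = 5² → right
(222,210,72): 72²+210² = 49284 = 222² → right
3 of the 6 are obtuse.

3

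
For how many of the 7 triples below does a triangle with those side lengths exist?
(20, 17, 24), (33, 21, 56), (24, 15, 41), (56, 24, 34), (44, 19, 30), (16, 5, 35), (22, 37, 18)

4

(17,20,24): 17+20 > 24 → valid
(21,33,56): 21+33 ≤ 56 → not valid
(15,24,41): 15+24 ≤ 41 → not valid
(24,34,56): 24+34 > 56 → valid
(19,30,44): 19+30 > 44 → valid
(5,16,35): 5+16 ≤ 35 → not valid
(18,22,37): 18+22 > 37 → valid
4 of the 7 triples form a triangle.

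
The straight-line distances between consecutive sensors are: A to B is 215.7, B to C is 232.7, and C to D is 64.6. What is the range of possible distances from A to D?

0 ≤ AD ≤ 513.0

The maximum is all hops collinear in one direction: 215.7 + 232.7 + 64.6 = 513.0.
The longest hop is 232.7; the others sum to 280.3. Since 232.7 ≤ 280.3, the path can fold back on itself completely, so the minimum distance is 0.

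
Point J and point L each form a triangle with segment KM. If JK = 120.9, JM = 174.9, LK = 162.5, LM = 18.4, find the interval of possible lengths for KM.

144.1 < KM < 180.9

From triangle JKM: |120.9 − 174.9| < KM < 120.9 + 174.9, i.e. 54.0 < KM < 295.8.
From triangle LKM: 144.1 < KM < 180.9.
Both must hold, so KM lies in the intersection.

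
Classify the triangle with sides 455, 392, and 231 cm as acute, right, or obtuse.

right

Compare the square of the longest side to the sum of squares of the other two: 231² + 392² = 207025 = 455².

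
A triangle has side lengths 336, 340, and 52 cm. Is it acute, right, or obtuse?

right

Compare the square of the longest side to the sum of squares of the other two: 52² + 336² = 115600 = 340².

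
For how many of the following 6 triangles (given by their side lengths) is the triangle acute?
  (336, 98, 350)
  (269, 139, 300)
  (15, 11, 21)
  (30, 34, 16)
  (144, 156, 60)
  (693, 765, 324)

1

(336,98,350): 98²+336² = 122500 = 350² → right
(269,139,300): 139²+269² = 91682 > 90000 = 300² → acute
(15,11,21): 11²+15² = 346 < 441 = 21² → obtuse
(30,34,16): 16²+30² = 1156 = 34² → right
(144,156,60): 60²+144² = 24336 = 156² → right
(693,765,324): 324²+693² = 585225 = 765² → right
1 of the 6 is acute.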